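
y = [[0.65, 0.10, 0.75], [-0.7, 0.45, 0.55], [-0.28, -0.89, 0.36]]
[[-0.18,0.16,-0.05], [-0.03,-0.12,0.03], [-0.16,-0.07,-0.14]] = y@ [[-0.05, 0.21, -0.01], [0.11, 0.03, 0.13], [-0.21, 0.03, -0.07]]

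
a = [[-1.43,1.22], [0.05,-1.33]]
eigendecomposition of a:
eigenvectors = [[-0.99, -0.97],[0.16, -0.24]]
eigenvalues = [-1.63, -1.13]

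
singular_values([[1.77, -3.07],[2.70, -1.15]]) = [4.37, 1.43]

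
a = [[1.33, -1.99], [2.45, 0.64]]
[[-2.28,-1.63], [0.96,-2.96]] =a@[[0.08, -1.21], [1.20, 0.01]]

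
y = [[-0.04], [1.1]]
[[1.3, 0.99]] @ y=[[1.04]]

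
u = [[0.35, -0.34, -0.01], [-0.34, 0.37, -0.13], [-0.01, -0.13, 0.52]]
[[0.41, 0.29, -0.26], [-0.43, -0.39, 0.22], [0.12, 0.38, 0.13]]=u @ [[1.00,0.56,0.02], [-0.17,-0.3,0.76], [0.20,0.66,0.44]]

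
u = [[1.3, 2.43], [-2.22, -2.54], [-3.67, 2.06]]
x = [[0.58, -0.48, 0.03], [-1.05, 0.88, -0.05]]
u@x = [[-1.8, 1.51, -0.08], [1.38, -1.17, 0.06], [-4.29, 3.57, -0.21]]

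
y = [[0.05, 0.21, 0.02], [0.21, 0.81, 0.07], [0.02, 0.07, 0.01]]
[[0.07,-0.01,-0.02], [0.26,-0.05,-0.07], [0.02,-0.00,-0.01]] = y @ [[0.07, -0.05, 0.05],[0.28, -0.05, -0.1],[0.23, 0.05, -0.03]]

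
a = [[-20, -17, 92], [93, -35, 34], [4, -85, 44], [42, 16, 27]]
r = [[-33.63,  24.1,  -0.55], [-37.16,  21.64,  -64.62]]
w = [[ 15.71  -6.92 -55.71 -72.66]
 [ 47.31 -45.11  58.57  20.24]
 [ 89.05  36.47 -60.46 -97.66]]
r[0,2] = -0.55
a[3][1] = 16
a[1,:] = [93, -35, 34]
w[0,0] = 15.71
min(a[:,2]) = 27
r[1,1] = 21.64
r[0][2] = -0.55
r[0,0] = -33.63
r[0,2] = -0.55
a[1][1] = -35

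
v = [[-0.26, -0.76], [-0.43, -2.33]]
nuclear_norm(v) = 2.61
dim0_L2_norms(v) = [0.5, 2.45]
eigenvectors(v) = [[0.98, 0.32], [-0.19, 0.95]]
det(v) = 0.28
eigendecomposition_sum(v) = [[-0.11,0.04], [0.02,-0.01]] + [[-0.15, -0.80], [-0.45, -2.32]]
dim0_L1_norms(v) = [0.69, 3.09]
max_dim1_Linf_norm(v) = 2.33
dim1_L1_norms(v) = [1.02, 2.76]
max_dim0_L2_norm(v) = 2.45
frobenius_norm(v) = 2.50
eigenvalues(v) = [-0.11, -2.48]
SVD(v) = [[0.32, 0.95], [0.95, -0.32]] @ diag([2.4993076118038613, 0.11163091677163882]) @ [[-0.2,-0.98], [-0.98,0.20]]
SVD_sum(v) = [[-0.16, -0.78], [-0.46, -2.32]] + [[-0.10, 0.02], [0.03, -0.01]]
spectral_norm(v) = 2.50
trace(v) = -2.59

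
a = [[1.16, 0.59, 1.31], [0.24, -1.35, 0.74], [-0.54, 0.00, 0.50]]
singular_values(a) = [1.89, 1.51, 0.71]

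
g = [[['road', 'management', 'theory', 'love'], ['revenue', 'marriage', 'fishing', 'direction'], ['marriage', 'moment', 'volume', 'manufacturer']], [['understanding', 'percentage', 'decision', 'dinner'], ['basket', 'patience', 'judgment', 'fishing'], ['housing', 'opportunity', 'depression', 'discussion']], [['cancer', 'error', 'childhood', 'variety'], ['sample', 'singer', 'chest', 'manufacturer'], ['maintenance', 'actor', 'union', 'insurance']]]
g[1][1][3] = 'fishing'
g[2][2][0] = 'maintenance'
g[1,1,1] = 'patience'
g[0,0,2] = 'theory'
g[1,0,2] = 'decision'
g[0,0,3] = 'love'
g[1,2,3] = 'discussion'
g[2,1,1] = 'singer'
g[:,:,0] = [['road', 'revenue', 'marriage'], ['understanding', 'basket', 'housing'], ['cancer', 'sample', 'maintenance']]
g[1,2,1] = 'opportunity'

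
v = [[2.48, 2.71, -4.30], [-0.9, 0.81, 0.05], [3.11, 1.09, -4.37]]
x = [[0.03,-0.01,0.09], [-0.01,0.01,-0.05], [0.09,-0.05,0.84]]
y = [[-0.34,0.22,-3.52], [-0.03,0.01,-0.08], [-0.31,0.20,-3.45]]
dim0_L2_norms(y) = [0.46, 0.3, 4.93]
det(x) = 0.00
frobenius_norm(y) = 4.96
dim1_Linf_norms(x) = [0.09, 0.05, 0.84]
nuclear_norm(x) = 0.88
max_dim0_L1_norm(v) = 8.72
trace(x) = 0.88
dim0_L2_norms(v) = [4.08, 3.03, 6.13]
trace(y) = -3.78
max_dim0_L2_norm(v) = 6.13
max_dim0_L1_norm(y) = 7.05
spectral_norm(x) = 0.85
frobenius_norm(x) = 0.85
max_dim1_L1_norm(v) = 9.49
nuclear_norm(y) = 5.00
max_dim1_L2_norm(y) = 3.54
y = v @ x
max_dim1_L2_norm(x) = 0.85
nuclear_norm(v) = 9.77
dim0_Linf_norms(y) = [0.34, 0.22, 3.52]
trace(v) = -1.08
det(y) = -0.00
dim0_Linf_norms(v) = [3.11, 2.71, 4.37]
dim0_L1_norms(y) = [0.68, 0.43, 7.05]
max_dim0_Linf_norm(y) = 3.52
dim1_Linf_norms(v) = [4.3, 0.9, 4.37]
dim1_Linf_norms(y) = [3.52, 0.08, 3.45]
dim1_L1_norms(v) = [9.49, 1.76, 8.57]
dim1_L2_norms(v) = [5.66, 1.21, 5.47]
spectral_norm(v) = 7.78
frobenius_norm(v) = 7.96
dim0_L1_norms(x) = [0.13, 0.07, 0.98]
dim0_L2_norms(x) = [0.1, 0.05, 0.85]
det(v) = -4.10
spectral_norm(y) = 4.96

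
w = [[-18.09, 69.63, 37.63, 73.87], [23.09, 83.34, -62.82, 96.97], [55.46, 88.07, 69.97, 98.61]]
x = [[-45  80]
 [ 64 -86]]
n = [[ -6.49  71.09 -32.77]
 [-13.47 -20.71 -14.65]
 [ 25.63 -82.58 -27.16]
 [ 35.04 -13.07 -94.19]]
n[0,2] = -32.77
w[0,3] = 73.87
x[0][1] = 80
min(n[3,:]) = -94.19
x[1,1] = -86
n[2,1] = -82.58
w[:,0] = [-18.09, 23.09, 55.46]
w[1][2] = -62.82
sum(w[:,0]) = 60.46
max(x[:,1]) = 80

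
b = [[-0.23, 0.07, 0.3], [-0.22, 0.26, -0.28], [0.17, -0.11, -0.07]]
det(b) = 0.001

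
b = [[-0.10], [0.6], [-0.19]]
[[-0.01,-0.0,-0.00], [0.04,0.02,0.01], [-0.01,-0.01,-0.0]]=b @ [[0.07, 0.03, 0.02]]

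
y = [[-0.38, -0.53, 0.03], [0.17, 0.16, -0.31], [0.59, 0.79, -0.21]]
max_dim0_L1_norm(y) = 1.48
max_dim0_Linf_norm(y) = 0.79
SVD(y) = [[-0.52, -0.39, 0.76],[0.24, -0.92, -0.31],[0.82, 0.01, 0.57]] @ diag([1.2307765331529512, 0.2797843288616724, 0.0031392297503303893]) @ [[0.59,  0.78,  -0.21],[0.0,  0.26,  0.97],[-0.81,  0.57,  -0.15]]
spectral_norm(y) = 1.23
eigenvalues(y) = [(-0.21+0.51j), (-0.21-0.51j), (-0+0j)]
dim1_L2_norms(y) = [0.65, 0.39, 1.01]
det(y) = -0.00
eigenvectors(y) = [[(0.43-0.15j), (0.43+0.15j), (0.81+0j)], [(-0.32-0.37j), (-0.32+0.37j), -0.57+0.00j], [(-0.74+0j), -0.74-0.00j, 0.15+0.00j]]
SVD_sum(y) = [[-0.38, -0.50, 0.14], [0.17, 0.23, -0.06], [0.59, 0.79, -0.21]] + [[-0.0, -0.03, -0.11], [-0.0, -0.07, -0.25], [0.0, 0.00, 0.00]] + [[-0.00, 0.00, -0.0], [0.0, -0.00, 0.0], [-0.00, 0.00, -0.00]]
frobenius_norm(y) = 1.26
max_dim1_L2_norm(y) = 1.01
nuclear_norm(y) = 1.51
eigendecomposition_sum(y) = [[(-0.19+0.01j), -0.27-0.03j, (0.02-0.15j)], [0.08+0.18j, 0.08+0.27j, (-0.16+0.05j)], [(0.3+0.09j), 0.39+0.18j, -0.10+0.23j]] + [[-0.19-0.01j, -0.27+0.03j, (0.02+0.15j)], [0.08-0.18j, 0.08-0.27j, (-0.16-0.05j)], [(0.3-0.09j), (0.39-0.18j), (-0.1-0.23j)]] + [[(-0+0j),0.00+0.00j,-0.00+0.00j], [-0j,-0.00-0.00j,0.00-0.00j], [(-0+0j),0j,-0.00+0.00j]]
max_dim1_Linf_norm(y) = 0.79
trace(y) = -0.43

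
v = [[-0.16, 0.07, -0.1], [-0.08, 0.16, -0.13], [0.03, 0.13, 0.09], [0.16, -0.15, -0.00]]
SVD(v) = [[-0.54, -0.4, 0.26],[-0.59, -0.07, -0.77],[-0.11, 0.87, -0.13],[0.59, -0.28, -0.57]] @ diag([0.34687694966543475, 0.17957465191409033, 0.10406404845448218]) @ [[0.65, -0.68, 0.35],[0.29, 0.64, 0.71],[-0.71, -0.36, 0.61]]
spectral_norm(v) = 0.35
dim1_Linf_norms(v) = [0.16, 0.16, 0.13, 0.16]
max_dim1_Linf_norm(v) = 0.16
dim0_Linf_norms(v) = [0.16, 0.16, 0.13]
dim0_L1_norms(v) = [0.43, 0.51, 0.32]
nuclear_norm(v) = 0.63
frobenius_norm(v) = 0.40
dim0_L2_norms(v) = [0.24, 0.26, 0.19]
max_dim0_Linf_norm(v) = 0.16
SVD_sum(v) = [[-0.12,0.13,-0.06], [-0.13,0.14,-0.07], [-0.02,0.03,-0.01], [0.13,-0.14,0.07]] + [[-0.02,-0.05,-0.05], [-0.0,-0.01,-0.01], [0.04,0.1,0.11], [-0.01,-0.03,-0.04]] + [[-0.02, -0.01, 0.02],[0.06, 0.03, -0.05],[0.01, 0.00, -0.01],[0.04, 0.02, -0.04]]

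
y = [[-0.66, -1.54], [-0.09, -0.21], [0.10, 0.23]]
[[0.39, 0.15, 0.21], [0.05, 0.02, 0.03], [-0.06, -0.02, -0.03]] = y @ [[-0.22, 0.01, -0.04],[-0.16, -0.1, -0.12]]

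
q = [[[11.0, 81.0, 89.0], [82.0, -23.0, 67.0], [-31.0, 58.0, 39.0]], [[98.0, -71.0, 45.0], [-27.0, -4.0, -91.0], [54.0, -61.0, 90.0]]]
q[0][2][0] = -31.0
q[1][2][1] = -61.0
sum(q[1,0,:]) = 72.0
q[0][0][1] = 81.0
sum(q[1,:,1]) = -136.0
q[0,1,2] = 67.0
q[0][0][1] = 81.0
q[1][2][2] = 90.0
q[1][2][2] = 90.0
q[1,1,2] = -91.0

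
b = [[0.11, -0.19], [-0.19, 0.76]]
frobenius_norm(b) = 0.81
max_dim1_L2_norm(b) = 0.78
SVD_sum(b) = [[0.06, -0.2], [-0.20, 0.76]] + [[0.05, 0.01], [0.01, 0.0]]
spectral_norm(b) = 0.81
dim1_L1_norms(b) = [0.3, 0.95]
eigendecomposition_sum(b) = [[0.05, 0.01], [0.01, 0.0]] + [[0.06, -0.20], [-0.20, 0.76]]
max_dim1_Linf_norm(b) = 0.76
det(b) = 0.05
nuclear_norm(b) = 0.87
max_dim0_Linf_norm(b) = 0.76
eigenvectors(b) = [[-0.97,0.26], [-0.26,-0.97]]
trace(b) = 0.87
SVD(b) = [[-0.26,0.97],[0.97,0.26]] @ diag([0.8114638096816212, 0.058536190318378714]) @ [[-0.26, 0.97], [0.97, 0.26]]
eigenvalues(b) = [0.06, 0.81]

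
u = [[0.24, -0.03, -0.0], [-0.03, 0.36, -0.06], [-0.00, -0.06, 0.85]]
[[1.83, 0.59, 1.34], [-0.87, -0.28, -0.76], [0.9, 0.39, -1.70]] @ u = [[0.42, 0.08, 1.1], [-0.20, -0.03, -0.63], [0.20, 0.22, -1.47]]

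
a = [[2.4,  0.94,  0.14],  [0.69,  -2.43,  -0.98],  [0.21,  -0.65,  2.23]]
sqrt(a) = [[1.55+0.04j, (0.29-0.29j), 0.04-0.06j], [(0.21-0.22j), (0.08+1.56j), (-0.3+0.32j)], [0.07-0.03j, (-0.2+0.22j), (1.5+0.04j)]]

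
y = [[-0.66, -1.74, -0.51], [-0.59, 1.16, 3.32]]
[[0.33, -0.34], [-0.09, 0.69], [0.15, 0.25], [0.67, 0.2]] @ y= [[-0.02,  -0.97,  -1.3], [-0.35,  0.96,  2.34], [-0.25,  0.03,  0.75], [-0.56,  -0.93,  0.32]]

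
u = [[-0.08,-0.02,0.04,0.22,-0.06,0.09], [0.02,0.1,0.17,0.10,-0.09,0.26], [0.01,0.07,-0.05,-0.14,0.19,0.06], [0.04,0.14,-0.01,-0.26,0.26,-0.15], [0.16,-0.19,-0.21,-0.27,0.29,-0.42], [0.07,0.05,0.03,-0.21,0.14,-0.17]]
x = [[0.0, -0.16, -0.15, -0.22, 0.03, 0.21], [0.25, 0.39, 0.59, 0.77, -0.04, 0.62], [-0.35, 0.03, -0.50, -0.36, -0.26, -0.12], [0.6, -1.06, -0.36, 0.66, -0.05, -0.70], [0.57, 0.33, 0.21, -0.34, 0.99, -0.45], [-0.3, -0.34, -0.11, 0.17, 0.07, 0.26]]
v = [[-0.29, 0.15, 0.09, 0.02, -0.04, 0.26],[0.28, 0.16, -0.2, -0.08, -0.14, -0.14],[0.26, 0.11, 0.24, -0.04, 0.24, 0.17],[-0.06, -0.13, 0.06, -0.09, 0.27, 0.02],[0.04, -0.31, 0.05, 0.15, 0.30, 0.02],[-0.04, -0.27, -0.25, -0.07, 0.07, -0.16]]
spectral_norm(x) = 1.64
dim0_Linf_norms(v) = [0.29, 0.31, 0.25, 0.15, 0.3, 0.26]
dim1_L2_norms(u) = [0.26, 0.35, 0.26, 0.42, 0.66, 0.32]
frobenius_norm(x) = 2.63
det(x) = -0.08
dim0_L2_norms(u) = [0.2, 0.27, 0.28, 0.51, 0.47, 0.55]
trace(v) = 0.16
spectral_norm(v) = 0.64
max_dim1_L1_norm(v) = 1.06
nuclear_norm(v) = 2.12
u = v @ x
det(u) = -0.00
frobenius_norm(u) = 0.99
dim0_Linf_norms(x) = [0.6, 1.06, 0.59, 0.77, 0.99, 0.7]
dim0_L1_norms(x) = [2.07, 2.31, 1.92, 2.52, 1.44, 2.36]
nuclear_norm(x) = 5.38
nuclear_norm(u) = 1.67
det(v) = 0.00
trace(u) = -0.17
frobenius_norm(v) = 1.04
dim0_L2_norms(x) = [0.98, 1.24, 0.9, 1.16, 1.03, 1.1]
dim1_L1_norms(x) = [0.77, 2.66, 1.62, 3.43, 2.89, 1.25]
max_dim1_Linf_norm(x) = 1.06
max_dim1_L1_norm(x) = 3.43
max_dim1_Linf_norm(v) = 0.31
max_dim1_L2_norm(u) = 0.66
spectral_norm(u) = 0.88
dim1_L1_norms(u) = [0.51, 0.74, 0.52, 0.86, 1.54, 0.67]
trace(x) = 1.80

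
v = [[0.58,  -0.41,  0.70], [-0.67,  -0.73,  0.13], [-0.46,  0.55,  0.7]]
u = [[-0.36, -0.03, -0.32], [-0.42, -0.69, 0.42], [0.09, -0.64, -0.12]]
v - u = [[0.94, -0.38, 1.02], [-0.25, -0.04, -0.29], [-0.55, 1.19, 0.82]]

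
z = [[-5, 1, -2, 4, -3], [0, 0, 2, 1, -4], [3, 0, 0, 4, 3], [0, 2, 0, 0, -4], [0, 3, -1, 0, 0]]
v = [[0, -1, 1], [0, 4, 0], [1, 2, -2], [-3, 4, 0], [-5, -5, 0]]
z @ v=[[1, 36, -1], [19, 28, -4], [-27, -2, 3], [20, 28, 0], [-1, 10, 2]]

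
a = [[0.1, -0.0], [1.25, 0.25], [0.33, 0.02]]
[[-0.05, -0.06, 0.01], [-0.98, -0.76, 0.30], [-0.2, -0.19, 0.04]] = a@ [[-0.51, -0.58, 0.08], [-1.35, -0.12, 0.82]]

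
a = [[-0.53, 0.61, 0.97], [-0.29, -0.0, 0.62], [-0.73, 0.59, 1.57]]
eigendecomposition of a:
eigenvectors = [[0.52+0.00j, 0.89+0.00j, 0.89-0.00j], [0.27+0.00j, (-0.06+0.19j), -0.06-0.19j], [(0.81+0j), 0.41-0.05j, (0.41+0.05j)]]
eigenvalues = [(1.3+0j), (-0.13+0.08j), (-0.13-0.08j)]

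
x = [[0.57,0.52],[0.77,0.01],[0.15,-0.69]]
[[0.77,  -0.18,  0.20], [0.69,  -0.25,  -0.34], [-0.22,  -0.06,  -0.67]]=x@[[0.89, -0.33, -0.45], [0.51, 0.01, 0.87]]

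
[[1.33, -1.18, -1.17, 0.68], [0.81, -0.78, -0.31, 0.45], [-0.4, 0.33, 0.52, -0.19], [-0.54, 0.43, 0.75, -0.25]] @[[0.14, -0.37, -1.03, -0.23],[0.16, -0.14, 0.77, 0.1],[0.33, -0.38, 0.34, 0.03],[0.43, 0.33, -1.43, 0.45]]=[[-0.1, 0.34, -3.65, -0.15], [0.08, 0.08, -2.18, -0.07], [0.09, -0.16, 1.11, 0.06], [0.13, -0.23, 1.50, 0.08]]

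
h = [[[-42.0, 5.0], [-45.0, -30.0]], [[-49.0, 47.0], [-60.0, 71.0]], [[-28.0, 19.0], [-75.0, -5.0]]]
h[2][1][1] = -5.0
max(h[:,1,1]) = 71.0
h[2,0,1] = 19.0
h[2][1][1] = -5.0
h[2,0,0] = -28.0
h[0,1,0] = -45.0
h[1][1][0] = -60.0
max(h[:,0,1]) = 47.0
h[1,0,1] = 47.0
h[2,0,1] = 19.0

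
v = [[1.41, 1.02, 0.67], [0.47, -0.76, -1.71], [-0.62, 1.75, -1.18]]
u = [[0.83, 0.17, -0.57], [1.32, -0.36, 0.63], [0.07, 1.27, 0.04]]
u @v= [[1.6, -0.28, 0.94], [1.3, 2.72, 0.76], [0.67, -0.82, -2.17]]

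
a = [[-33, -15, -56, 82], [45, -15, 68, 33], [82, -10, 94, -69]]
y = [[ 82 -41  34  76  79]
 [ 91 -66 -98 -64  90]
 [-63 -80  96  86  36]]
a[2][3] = -69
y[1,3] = -64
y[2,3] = 86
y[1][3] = -64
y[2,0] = -63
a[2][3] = -69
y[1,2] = -98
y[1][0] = 91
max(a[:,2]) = 94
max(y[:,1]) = -41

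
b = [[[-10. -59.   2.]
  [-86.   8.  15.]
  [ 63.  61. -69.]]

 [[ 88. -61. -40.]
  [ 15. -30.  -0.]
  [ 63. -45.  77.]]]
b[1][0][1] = -61.0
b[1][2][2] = 77.0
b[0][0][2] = 2.0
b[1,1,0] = 15.0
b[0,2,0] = 63.0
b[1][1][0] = 15.0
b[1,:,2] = [-40.0, -0.0, 77.0]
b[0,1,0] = -86.0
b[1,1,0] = 15.0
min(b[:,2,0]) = 63.0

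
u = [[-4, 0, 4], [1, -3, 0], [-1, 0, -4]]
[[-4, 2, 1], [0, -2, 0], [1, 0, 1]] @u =[[17, -6, -20], [-2, 6, 0], [-5, 0, 0]]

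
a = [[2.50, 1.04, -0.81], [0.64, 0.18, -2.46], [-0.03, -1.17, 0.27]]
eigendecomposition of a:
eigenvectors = [[0.93,0.78,-0.11], [0.34,-0.45,0.83], [-0.16,0.43,0.54]]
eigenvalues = [3.02, 1.44, -1.51]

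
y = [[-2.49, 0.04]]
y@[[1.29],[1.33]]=[[-3.16]]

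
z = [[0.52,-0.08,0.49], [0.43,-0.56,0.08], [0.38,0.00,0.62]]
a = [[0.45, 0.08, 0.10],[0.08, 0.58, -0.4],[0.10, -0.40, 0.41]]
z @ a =[[0.28, -0.2, 0.28],[0.16, -0.32, 0.3],[0.23, -0.22, 0.29]]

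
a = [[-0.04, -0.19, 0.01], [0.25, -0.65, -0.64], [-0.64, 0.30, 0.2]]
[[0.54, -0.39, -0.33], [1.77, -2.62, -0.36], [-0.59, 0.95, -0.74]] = a @ [[-0.41, 0.14, 1.74], [-2.78, 2.14, 1.34], [-0.11, 1.98, -0.12]]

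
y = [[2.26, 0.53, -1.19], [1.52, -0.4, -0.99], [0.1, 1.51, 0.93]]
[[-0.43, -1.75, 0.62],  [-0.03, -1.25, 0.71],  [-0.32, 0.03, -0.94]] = y @ [[0.09, -0.82, -0.01], [-0.43, 0.1, -0.23], [0.34, -0.04, -0.64]]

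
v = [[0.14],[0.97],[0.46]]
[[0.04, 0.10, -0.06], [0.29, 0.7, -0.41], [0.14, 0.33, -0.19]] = v@ [[0.30, 0.72, -0.42]]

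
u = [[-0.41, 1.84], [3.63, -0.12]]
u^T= [[-0.41, 3.63], [1.84, -0.12]]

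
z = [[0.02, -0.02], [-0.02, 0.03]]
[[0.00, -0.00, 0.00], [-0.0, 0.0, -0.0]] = z @[[0.02, -0.04, 0.06], [-0.01, 0.03, -0.05]]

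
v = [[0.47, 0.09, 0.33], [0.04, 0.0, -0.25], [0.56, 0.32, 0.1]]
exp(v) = [[1.73, 0.18, 0.44], [-0.03, 0.96, -0.26], [0.77, 0.37, 1.18]]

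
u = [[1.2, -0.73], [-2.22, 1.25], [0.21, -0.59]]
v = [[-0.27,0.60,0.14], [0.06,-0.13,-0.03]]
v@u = [[-1.63, 0.86],  [0.35, -0.19]]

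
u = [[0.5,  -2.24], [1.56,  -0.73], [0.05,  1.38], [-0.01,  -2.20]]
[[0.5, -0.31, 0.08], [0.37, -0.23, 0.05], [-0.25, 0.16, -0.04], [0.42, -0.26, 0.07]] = u @ [[0.15, -0.09, 0.02],[-0.19, 0.12, -0.03]]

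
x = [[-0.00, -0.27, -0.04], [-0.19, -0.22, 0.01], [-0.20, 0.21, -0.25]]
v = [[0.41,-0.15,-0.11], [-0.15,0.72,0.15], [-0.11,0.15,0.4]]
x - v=[[-0.41, -0.12, 0.07],[-0.04, -0.94, -0.14],[-0.09, 0.06, -0.65]]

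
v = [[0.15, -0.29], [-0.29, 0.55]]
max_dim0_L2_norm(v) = 0.62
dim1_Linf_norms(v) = [0.29, 0.55]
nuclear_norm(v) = 0.70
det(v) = -0.00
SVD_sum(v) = [[0.15, -0.29],  [-0.29, 0.55]] + [[-0.00, -0.00], [-0.00, -0.00]]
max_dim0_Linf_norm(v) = 0.55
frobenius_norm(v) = 0.70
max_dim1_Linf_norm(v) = 0.55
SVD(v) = [[-0.46, 0.89], [0.89, 0.46]] @ diag([0.7022782990761708, 0.0022782990761707612]) @ [[-0.46, 0.89], [-0.89, -0.46]]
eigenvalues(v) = [-0.0, 0.7]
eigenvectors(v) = [[-0.89,0.46], [-0.46,-0.89]]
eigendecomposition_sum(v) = [[-0.0, -0.0], [-0.0, -0.0]] + [[0.15, -0.29], [-0.29, 0.55]]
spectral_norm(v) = 0.70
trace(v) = 0.70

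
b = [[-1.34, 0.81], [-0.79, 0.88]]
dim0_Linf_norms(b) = [1.34, 0.88]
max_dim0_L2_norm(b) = 1.56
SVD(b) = [[-0.8, -0.60], [-0.60, 0.8]] @ diag([1.9424511949973633, 0.2776388932648227]) @ [[0.8,-0.61], [0.61,0.80]]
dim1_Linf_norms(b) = [1.34, 0.88]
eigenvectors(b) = [[-0.92, -0.4], [-0.39, -0.92]]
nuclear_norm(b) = 2.22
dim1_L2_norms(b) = [1.57, 1.18]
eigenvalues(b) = [-1.0, 0.54]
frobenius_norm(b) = 1.96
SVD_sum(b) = [[-1.24, 0.94], [-0.92, 0.7]] + [[-0.10, -0.13], [0.13, 0.18]]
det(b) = -0.54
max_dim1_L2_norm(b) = 1.57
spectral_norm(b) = 1.94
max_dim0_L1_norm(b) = 2.13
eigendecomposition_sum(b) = [[-1.22, 0.53], [-0.51, 0.22]] + [[-0.12, 0.28], [-0.28, 0.66]]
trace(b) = -0.46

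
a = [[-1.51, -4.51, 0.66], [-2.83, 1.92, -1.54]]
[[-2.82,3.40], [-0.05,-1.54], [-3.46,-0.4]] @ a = [[-5.36, 19.25, -7.10], [4.43, -2.73, 2.34], [6.36, 14.84, -1.67]]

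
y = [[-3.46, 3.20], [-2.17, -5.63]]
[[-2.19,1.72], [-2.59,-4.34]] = y@[[0.78, 0.16], [0.16, 0.71]]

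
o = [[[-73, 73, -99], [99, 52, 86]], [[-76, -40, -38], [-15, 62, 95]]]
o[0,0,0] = -73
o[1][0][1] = -40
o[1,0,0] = -76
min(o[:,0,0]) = -76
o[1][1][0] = -15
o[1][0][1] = -40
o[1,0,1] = -40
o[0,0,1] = 73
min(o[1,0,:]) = -76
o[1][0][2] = -38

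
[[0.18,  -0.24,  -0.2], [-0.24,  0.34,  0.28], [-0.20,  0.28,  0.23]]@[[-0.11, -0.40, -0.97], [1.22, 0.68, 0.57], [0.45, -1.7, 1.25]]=[[-0.40, 0.1, -0.56], [0.57, -0.15, 0.78], [0.47, -0.12, 0.64]]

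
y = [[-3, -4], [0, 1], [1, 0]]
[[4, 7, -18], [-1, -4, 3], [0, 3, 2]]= y @ [[0, 3, 2], [-1, -4, 3]]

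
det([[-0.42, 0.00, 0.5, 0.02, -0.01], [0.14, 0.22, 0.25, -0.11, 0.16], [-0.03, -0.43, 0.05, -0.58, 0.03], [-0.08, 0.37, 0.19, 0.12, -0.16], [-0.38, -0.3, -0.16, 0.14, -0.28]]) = -0.000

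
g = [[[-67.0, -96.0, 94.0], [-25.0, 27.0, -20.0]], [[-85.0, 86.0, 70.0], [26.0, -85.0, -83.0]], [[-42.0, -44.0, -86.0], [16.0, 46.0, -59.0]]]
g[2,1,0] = 16.0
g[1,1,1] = -85.0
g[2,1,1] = 46.0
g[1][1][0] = 26.0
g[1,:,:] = [[-85.0, 86.0, 70.0], [26.0, -85.0, -83.0]]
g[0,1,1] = 27.0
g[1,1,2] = -83.0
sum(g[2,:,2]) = -145.0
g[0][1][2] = -20.0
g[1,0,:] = [-85.0, 86.0, 70.0]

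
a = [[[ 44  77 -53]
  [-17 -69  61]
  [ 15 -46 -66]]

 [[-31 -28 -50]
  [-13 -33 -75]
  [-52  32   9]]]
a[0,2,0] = 15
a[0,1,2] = 61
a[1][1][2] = -75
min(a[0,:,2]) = -66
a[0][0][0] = 44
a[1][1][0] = -13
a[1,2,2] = 9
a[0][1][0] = -17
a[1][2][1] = 32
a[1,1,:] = [-13, -33, -75]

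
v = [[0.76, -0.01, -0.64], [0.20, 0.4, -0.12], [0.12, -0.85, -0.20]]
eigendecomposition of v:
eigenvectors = [[-0.89+0.00j,0.65+0.02j,0.65-0.02j], [(-0.4+0j),(-0.11-0.01j),-0.11+0.01j], [0.21+0.00j,0.75+0.00j,(0.75-0j)]]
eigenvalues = [(0.91+0j), (0.03+0.02j), (0.03-0.02j)]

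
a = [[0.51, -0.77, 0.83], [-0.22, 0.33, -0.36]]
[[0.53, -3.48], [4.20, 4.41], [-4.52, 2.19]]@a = [[1.04, -1.56, 1.69], [1.17, -1.78, 1.9], [-2.79, 4.2, -4.54]]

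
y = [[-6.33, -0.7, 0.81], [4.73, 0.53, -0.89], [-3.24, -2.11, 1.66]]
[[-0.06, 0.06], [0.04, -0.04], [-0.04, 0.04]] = y @ [[0.01,-0.01], [0.01,-0.01], [0.01,-0.01]]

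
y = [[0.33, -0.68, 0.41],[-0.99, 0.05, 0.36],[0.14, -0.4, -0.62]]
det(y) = 0.58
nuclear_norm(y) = 2.60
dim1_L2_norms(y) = [0.86, 1.05, 0.75]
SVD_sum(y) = [[0.32,-0.14,-0.14], [-0.85,0.36,0.37], [0.42,-0.18,-0.18]] + [[0.04, -0.49, 0.59],[0.01, -0.12, 0.14],[-0.01, 0.14, -0.16]] + [[-0.04, -0.05, -0.04], [-0.15, -0.19, -0.15], [-0.27, -0.35, -0.28]]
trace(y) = -0.24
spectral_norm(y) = 1.18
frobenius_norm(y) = 1.55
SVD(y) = [[-0.32, -0.94, 0.12], [0.85, -0.23, 0.48], [-0.42, 0.26, 0.87]] @ diag([1.1758892091483244, 0.8184036269292656, 0.6025778549179779]) @ [[-0.85, 0.37, 0.37], [-0.06, 0.64, -0.77], [-0.52, -0.68, -0.53]]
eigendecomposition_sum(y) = [[(0.63-0j), (-0.45+0j), 0.06+0.00j],  [(-0.56+0j), (0.4+0j), -0.05-0.00j],  [(0.19-0j), -0.13+0.00j, 0.02+0.00j]] + [[-0.15+0.03j,-0.11+0.13j,(0.18+0.27j)], [-0.22+0.02j,(-0.18+0.16j),0.21+0.40j], [-0.02-0.17j,-0.13-0.14j,-0.32+0.18j]] + [[(-0.15-0.03j), (-0.11-0.13j), 0.18-0.27j], [(-0.22-0.02j), (-0.18-0.16j), 0.21-0.40j], [-0.02+0.17j, -0.13+0.14j, (-0.32-0.18j)]]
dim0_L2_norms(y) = [1.05, 0.79, 0.83]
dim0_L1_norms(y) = [1.46, 1.13, 1.39]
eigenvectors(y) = [[0.73+0.00j, 0.48-0.05j, (0.48+0.05j)], [-0.65+0.00j, 0.68+0.00j, 0.68-0.00j], [0.22+0.00j, 0.02+0.55j, 0.02-0.55j]]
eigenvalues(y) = [(1.05+0j), (-0.65+0.37j), (-0.65-0.37j)]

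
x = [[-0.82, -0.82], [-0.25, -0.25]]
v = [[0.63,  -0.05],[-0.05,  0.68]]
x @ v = [[-0.48, -0.52], [-0.14, -0.16]]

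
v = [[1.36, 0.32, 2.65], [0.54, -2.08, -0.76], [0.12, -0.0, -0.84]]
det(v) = 3.154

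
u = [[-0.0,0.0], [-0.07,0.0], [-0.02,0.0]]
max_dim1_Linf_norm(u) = 0.07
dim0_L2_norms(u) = [0.07, 0.0]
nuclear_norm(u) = 0.07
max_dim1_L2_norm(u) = 0.07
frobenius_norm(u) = 0.07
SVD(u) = [[0.00, -0.96], [-0.96, 0.08], [-0.27, -0.26]] @ diag([0.07280109889280519, 0.0]) @ [[1.00, 0.00], [0.00, 1.0]]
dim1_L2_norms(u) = [0.0, 0.07, 0.02]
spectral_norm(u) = 0.07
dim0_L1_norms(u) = [0.09, 0.0]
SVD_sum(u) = [[0.00, 0.0],  [-0.07, 0.0],  [-0.02, 0.00]] + [[0.0, -0.00],[0.00, 0.0],[0.0, -0.0]]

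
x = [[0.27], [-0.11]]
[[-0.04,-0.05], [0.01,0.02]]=x@ [[-0.13, -0.17]]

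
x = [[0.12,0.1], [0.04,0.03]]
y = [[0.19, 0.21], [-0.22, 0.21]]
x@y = [[0.0, 0.05], [0.0, 0.01]]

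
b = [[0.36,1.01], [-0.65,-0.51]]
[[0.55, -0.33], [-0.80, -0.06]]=b @ [[1.11,0.48], [0.15,-0.50]]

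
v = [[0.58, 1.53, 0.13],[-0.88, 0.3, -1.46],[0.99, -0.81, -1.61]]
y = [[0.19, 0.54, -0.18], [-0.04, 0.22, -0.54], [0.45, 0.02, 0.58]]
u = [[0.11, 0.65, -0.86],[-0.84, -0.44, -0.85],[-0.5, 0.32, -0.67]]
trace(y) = 0.99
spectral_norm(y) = 0.91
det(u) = 0.39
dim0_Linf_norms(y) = [0.45, 0.54, 0.58]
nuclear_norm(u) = 2.84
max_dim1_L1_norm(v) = 3.41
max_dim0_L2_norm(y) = 0.81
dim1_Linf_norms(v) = [1.53, 1.46, 1.61]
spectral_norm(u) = 1.59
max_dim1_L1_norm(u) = 2.13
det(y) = -0.07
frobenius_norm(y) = 1.11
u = v @ y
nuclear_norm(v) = 5.34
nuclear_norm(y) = 1.67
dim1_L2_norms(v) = [1.64, 1.73, 2.06]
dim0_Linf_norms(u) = [0.84, 0.65, 0.86]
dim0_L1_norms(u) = [1.45, 1.41, 2.38]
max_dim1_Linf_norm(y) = 0.58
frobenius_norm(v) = 3.15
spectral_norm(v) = 2.30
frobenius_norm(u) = 1.90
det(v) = -5.29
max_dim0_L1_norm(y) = 1.3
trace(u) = -1.00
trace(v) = -0.73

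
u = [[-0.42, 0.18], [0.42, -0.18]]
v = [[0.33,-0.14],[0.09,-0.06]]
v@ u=[[-0.2,  0.08], [-0.06,  0.03]]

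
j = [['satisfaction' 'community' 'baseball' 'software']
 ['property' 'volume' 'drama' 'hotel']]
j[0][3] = 'software'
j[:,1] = ['community', 'volume']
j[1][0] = 'property'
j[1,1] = 'volume'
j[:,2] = ['baseball', 'drama']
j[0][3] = 'software'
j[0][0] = 'satisfaction'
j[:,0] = ['satisfaction', 'property']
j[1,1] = 'volume'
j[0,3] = 'software'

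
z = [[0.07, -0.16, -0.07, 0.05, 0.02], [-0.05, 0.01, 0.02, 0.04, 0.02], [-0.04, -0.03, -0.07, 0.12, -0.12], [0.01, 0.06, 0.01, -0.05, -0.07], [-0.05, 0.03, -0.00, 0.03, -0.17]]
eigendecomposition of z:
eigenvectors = [[-0.90+0.00j, (0.2-0.27j), 0.20+0.27j, (-0.16+0j), -0.64+0.00j], [(0.39+0j), (-0-0.24j), -0.00+0.24j, (0.27+0j), -0.19+0.00j], [0.01+0.00j, (0.59+0j), 0.59-0.00j, -0.94+0.00j, -0.53+0.00j], [(0.01+0j), 0.00+0.44j, -0.44j, (-0.12+0j), -0.52+0.00j], [0.19+0.00j, 0.35+0.41j, (0.35-0.41j), (0.1+0j), 0.06+0.00j]]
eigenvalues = [(0.14+0j), (-0.15+0.04j), (-0.15-0.04j), (-0.04+0j), 0j]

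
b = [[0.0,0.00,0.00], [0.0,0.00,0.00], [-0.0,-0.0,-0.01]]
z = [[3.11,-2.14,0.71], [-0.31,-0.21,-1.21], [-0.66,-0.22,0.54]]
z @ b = [[0.0, 0.00, -0.01],[0.0, 0.0, 0.01],[0.00, 0.00, -0.01]]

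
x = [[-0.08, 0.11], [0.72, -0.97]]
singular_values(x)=[1.22, 0.0]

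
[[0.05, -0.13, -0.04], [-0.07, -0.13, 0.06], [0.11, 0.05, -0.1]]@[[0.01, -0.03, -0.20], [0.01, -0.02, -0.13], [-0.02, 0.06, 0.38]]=[[-0.00, -0.00, -0.01], [-0.00, 0.01, 0.05], [0.0, -0.01, -0.07]]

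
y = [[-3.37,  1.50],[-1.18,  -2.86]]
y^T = [[-3.37, -1.18],[1.5, -2.86]]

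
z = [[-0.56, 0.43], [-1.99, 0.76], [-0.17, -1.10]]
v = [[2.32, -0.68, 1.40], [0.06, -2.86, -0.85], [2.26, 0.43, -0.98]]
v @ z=[[-0.18, -1.06], [5.8, -1.21], [-1.95, 2.38]]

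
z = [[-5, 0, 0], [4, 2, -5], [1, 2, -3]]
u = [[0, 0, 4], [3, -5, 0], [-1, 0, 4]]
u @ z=[[4, 8, -12], [-35, -10, 25], [9, 8, -12]]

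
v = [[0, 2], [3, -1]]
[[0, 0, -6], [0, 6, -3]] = v @ [[0, 2, -2], [0, 0, -3]]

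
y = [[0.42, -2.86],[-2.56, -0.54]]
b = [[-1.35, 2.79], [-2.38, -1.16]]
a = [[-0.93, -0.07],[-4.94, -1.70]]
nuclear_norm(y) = 5.50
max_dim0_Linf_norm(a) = 4.94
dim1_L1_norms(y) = [3.28, 3.1]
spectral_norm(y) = 2.91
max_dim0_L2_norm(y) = 2.91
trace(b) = -2.51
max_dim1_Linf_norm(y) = 2.86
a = y + b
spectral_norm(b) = 3.10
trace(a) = -2.63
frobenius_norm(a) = 5.31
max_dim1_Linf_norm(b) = 2.79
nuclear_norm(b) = 5.75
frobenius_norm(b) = 4.08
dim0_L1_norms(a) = [5.87, 1.77]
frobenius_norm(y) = 3.90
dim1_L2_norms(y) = [2.89, 2.62]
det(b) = 8.21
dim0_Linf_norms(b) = [2.38, 2.79]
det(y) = -7.55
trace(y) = -0.12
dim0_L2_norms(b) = [2.74, 3.02]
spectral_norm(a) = 5.30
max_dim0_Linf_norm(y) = 2.86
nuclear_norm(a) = 5.53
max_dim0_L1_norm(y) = 3.4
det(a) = 1.24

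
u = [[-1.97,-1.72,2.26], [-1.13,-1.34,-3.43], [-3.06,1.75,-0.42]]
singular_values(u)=[4.15, 3.79, 2.79]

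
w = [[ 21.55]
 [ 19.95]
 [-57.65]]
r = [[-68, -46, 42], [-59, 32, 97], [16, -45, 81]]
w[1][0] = 19.95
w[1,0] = 19.95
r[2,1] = -45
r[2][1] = -45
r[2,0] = 16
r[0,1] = -46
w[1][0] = 19.95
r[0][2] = 42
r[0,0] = -68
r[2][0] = 16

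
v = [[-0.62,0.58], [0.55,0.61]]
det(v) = -0.70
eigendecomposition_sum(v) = [[-0.73, 0.29], [0.28, -0.11]] + [[0.11, 0.29], [0.27, 0.72]]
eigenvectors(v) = [[-0.93, -0.37],[0.35, -0.93]]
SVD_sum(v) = [[-0.45, 0.69], [-0.12, 0.18]] + [[-0.17, -0.11],[0.67, 0.43]]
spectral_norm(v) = 0.85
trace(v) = -0.01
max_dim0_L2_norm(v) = 0.84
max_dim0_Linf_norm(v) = 0.62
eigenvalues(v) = [-0.84, 0.83]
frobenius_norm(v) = 1.18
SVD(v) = [[0.97, 0.25], [0.25, -0.97]] @ diag([0.8509461079718659, 0.8193233313701823]) @ [[-0.54, 0.84], [-0.84, -0.54]]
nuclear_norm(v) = 1.67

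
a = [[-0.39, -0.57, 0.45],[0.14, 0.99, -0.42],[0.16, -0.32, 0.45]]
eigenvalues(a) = [-0.4, 0.3, 1.16]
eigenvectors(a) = [[0.96,  -0.16,  0.42], [-0.17,  -0.49,  -0.79], [-0.24,  -0.86,  0.45]]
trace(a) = 1.05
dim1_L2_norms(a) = [0.82, 1.08, 0.57]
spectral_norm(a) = 1.41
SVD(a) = [[-0.56,  -0.52,  0.65], [0.76,  -0.01,  0.65], [-0.33,  0.85,  0.40]] @ diag([1.4062687679128232, 0.3719320702976508, 0.26490505370236866]) @ [[0.19, 0.84, -0.51],[0.91, 0.04, 0.41],[-0.36, 0.55, 0.75]]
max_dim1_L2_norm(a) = 1.08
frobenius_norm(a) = 1.48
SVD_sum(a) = [[-0.15,-0.66,0.4], [0.21,0.90,-0.55], [-0.09,-0.39,0.24]] + [[-0.18, -0.01, -0.08], [-0.00, -0.0, -0.0], [0.29, 0.01, 0.13]] + [[-0.06,  0.09,  0.13], [-0.06,  0.09,  0.13], [-0.04,  0.06,  0.08]]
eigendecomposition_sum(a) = [[-0.39, -0.13, 0.14], [0.07, 0.02, -0.03], [0.1, 0.03, -0.04]] + [[0.01, 0.03, 0.04], [0.04, 0.09, 0.11], [0.08, 0.15, 0.20]] + [[-0.01, -0.47, 0.27], [0.03, 0.88, -0.51], [-0.02, -0.51, 0.29]]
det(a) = -0.14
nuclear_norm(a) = 2.04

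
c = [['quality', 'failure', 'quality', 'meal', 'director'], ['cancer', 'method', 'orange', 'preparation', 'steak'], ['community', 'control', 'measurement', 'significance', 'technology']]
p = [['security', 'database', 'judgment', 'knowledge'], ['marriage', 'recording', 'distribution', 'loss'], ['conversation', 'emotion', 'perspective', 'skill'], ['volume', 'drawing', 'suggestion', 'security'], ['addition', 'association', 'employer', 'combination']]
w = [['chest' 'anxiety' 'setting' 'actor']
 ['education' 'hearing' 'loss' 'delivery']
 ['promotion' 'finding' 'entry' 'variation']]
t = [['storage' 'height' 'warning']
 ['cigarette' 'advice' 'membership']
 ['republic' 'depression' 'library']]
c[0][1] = 'failure'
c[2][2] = 'measurement'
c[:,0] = ['quality', 'cancer', 'community']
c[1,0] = 'cancer'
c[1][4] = 'steak'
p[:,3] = ['knowledge', 'loss', 'skill', 'security', 'combination']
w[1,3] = 'delivery'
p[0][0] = 'security'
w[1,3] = 'delivery'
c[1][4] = 'steak'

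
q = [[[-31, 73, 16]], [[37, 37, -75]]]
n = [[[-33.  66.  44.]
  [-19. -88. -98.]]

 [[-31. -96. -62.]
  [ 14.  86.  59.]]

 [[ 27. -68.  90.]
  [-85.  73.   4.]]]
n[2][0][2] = 90.0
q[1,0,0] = 37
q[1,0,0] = 37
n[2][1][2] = 4.0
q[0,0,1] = 73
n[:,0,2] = [44.0, -62.0, 90.0]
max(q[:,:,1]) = 73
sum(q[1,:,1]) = 37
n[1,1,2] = 59.0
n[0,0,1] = 66.0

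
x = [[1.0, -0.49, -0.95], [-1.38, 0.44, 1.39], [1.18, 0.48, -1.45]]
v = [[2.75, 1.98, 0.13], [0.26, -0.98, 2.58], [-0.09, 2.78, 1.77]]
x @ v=[[2.71, -0.18, -2.82], [-3.81, 0.7, 3.42], [3.5, -2.16, -1.17]]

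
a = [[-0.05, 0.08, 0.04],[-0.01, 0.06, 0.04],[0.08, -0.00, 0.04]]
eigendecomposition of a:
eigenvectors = [[0.73, -0.33, 0.49], [0.29, -0.59, 0.57], [-0.63, 0.74, 0.67]]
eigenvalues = [-0.05, 0.0, 0.1]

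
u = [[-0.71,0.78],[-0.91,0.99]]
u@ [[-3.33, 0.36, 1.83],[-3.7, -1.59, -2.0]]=[[-0.52, -1.50, -2.86], [-0.63, -1.90, -3.65]]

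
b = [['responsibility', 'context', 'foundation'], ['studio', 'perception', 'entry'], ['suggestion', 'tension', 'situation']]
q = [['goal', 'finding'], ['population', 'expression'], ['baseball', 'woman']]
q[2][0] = 'baseball'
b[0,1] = 'context'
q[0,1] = 'finding'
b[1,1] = 'perception'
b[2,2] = 'situation'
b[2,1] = 'tension'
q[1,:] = ['population', 'expression']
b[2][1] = 'tension'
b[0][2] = 'foundation'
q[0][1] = 'finding'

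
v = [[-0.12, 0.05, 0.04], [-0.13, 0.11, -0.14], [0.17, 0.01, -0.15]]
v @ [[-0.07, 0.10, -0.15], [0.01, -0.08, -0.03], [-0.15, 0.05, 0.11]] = [[0.00,-0.01,0.02], [0.03,-0.03,0.0], [0.01,0.01,-0.04]]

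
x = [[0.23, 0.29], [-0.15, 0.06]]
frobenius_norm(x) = 0.40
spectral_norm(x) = 0.37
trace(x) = 0.29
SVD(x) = [[-0.99, 0.15],  [0.15, 0.99]] @ diag([0.37359982025283417, 0.1533726647973817]) @ [[-0.67, -0.74], [-0.74, 0.67]]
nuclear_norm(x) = 0.53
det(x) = 0.06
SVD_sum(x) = [[0.25, 0.27], [-0.04, -0.04]] + [[-0.02, 0.02], [-0.11, 0.1]]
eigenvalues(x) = [(0.15+0.19j), (0.15-0.19j)]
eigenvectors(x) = [[0.81+0.00j, (0.81-0j)], [-0.24+0.53j, (-0.24-0.53j)]]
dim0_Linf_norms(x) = [0.23, 0.29]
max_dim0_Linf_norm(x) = 0.29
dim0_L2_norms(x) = [0.27, 0.3]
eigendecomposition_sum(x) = [[(0.12+0.06j), (0.15-0.11j)],  [(-0.08+0.06j), (0.03+0.13j)]] + [[0.12-0.06j, (0.15+0.11j)], [-0.08-0.06j, 0.03-0.13j]]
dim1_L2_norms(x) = [0.37, 0.16]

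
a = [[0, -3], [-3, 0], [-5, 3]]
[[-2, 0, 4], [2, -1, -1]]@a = [[-20, 18], [8, -9]]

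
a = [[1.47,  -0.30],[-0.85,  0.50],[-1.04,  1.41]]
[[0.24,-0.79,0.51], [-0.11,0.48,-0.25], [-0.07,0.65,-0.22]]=a@[[0.18,-0.52,0.37], [0.08,0.08,0.12]]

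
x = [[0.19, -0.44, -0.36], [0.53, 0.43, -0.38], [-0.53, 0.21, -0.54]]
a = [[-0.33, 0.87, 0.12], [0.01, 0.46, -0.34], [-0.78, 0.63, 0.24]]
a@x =[[0.33, 0.54, -0.28], [0.43, 0.12, 0.01], [0.06, 0.66, -0.09]]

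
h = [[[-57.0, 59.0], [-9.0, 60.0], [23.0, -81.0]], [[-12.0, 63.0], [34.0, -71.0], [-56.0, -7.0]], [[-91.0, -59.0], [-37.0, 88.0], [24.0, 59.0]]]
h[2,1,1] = 88.0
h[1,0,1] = 63.0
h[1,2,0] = -56.0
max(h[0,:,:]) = 60.0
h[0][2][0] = 23.0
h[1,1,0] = 34.0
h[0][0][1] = 59.0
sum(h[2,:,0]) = -104.0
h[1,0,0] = -12.0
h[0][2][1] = -81.0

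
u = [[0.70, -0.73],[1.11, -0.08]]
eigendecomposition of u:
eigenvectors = [[(0.27+0.57j), 0.27-0.57j], [0.78+0.00j, 0.78-0.00j]]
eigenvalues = [(0.31+0.81j), (0.31-0.81j)]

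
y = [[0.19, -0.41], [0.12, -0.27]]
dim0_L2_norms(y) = [0.22, 0.49]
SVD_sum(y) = [[0.19,-0.41], [0.12,-0.27]] + [[0.0,0.00], [-0.00,-0.0]]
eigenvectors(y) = [[0.92, 0.82], [0.38, 0.58]]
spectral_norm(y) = 0.54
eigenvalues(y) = [0.02, -0.1]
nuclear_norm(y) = 0.54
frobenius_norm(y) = 0.54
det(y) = -0.00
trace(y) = -0.08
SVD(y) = [[-0.84,-0.55], [-0.55,0.84]] @ diag([0.5398933881515985, 0.0038896568213025447]) @ [[-0.42, 0.91], [-0.91, -0.42]]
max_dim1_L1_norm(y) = 0.6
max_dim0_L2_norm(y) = 0.49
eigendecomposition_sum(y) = [[0.05, -0.07], [0.02, -0.03]] + [[0.14, -0.34],[0.10, -0.24]]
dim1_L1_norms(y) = [0.6, 0.39]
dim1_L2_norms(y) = [0.45, 0.3]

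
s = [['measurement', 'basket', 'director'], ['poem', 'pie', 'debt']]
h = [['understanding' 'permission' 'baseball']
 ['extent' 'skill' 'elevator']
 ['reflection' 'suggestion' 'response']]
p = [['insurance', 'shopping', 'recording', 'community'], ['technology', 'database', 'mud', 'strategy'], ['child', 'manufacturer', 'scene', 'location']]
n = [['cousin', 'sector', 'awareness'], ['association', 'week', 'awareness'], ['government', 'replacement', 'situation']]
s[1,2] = 'debt'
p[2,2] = 'scene'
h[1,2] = 'elevator'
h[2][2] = 'response'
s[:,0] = ['measurement', 'poem']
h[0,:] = ['understanding', 'permission', 'baseball']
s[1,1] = 'pie'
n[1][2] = 'awareness'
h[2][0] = 'reflection'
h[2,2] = 'response'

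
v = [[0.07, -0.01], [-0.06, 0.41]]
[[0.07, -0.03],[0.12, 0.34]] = v@ [[1.02, -0.37], [0.43, 0.77]]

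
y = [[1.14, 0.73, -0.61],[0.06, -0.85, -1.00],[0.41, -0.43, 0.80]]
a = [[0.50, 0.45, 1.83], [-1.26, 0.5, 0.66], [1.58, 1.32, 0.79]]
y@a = [[-1.31,  0.07,  2.09], [-0.48,  -1.72,  -1.24], [2.01,  1.03,  1.10]]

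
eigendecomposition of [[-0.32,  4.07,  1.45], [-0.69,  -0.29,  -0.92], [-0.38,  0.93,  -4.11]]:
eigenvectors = [[0.93+0.00j, (0.93-0j), (-0.51+0j)], [-0.02+0.35j, (-0.02-0.35j), (0.13+0j)], [(-0.05+0.11j), (-0.05-0.11j), 0.85+0.00j]]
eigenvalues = [(-0.49+1.71j), (-0.49-1.71j), (-3.75+0j)]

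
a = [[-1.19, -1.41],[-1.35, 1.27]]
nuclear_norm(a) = 3.70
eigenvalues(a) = [-1.81, 1.89]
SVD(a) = [[-0.68,0.74],  [0.74,0.68]] @ diag([1.8985940603604679, 1.7985940603604673]) @ [[-0.1, 1.0], [-1.00, -0.1]]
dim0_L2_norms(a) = [1.8, 1.9]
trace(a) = 0.08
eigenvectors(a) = [[-0.92,0.42],[-0.4,-0.91]]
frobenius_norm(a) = 2.62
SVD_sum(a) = [[0.13, -1.28], [-0.14, 1.39]] + [[-1.32,-0.13], [-1.21,-0.12]]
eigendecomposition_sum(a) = [[-1.51,-0.69], [-0.66,-0.30]] + [[0.32, -0.72],[-0.69, 1.57]]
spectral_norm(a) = 1.90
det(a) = -3.41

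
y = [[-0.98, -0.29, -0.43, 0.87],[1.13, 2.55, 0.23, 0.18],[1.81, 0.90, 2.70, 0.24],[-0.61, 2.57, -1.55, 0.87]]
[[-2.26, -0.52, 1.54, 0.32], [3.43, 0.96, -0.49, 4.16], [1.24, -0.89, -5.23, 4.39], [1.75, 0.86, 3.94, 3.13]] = y @ [[0.22, 1.80, -1.61, 0.71], [1.38, -0.33, 0.64, 1.13], [0.02, -1.48, -1.04, 0.61], [-1.88, 0.59, -0.34, 1.84]]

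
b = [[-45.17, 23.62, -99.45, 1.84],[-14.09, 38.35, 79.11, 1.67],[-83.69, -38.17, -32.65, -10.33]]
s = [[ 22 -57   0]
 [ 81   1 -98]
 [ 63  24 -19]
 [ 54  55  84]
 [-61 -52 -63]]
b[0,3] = 1.84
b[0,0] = -45.17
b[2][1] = -38.17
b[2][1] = -38.17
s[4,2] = -63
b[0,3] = 1.84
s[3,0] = 54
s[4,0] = -61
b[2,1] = -38.17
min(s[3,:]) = 54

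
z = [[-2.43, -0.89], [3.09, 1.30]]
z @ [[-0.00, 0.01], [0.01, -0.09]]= [[-0.01,0.06],[0.01,-0.09]]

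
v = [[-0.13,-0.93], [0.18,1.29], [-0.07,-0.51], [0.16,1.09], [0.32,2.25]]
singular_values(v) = [3.04, 0.01]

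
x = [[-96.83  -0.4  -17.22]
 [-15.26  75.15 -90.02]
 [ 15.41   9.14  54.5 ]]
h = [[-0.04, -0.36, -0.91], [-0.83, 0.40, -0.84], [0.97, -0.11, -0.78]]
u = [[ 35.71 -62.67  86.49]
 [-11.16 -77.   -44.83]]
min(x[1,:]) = -90.02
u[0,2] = 86.49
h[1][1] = 0.405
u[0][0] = 35.71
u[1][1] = -77.0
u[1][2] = -44.83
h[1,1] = 0.405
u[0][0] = 35.71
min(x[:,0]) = -96.83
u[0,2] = 86.49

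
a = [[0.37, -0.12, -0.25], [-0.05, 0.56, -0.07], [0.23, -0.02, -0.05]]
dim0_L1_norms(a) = [0.65, 0.7, 0.37]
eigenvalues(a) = [(0.15+0.14j), (0.15-0.14j), (0.59+0j)]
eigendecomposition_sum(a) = [[0.16-0.04j,(0.04+0.01j),-0.13+0.13j],[0.04-0.01j,(0.01+0j),(-0.03+0.04j)],[0.10-0.12j,0.03-0.01j,-0.03+0.17j]] + [[(0.16+0.04j),  0.04-0.01j,  (-0.13-0.13j)], [0.04+0.01j,  0.01-0.00j,  -0.03-0.04j], [(0.1+0.12j),  0.03+0.01j,  (-0.03-0.17j)]] + [[0.05+0.00j, (-0.2+0j), -0j], [-0.13-0.00j, 0.54-0.00j, -0.01+0.00j], [0.02+0.00j, (-0.09+0j), 0.00-0.00j]]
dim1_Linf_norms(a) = [0.37, 0.56, 0.23]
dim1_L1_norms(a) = [0.74, 0.68, 0.3]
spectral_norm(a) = 0.61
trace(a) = 0.88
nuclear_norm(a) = 1.15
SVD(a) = [[-0.51, -0.74, -0.45],[0.83, -0.55, -0.04],[-0.21, -0.39, 0.89]] @ diag([0.6063024582657591, 0.4649332405089134, 0.08267049637433095]) @ [[-0.46, 0.88, 0.13],[-0.72, -0.46, 0.52],[0.52, 0.15, 0.84]]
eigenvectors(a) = [[-0.71+0.00j, -0.71-0.00j, -0.34+0.00j], [-0.18+0.01j, (-0.18-0.01j), 0.93+0.00j], [-0.56+0.39j, (-0.56-0.39j), -0.15+0.00j]]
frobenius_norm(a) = 0.77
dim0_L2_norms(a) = [0.44, 0.57, 0.26]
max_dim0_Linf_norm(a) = 0.56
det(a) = 0.02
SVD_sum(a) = [[0.14,-0.27,-0.04],[-0.23,0.44,0.07],[0.06,-0.11,-0.02]] + [[0.25, 0.16, -0.18], [0.18, 0.12, -0.13], [0.13, 0.08, -0.1]] + [[-0.02,-0.01,-0.03], [-0.0,-0.0,-0.00], [0.04,0.01,0.06]]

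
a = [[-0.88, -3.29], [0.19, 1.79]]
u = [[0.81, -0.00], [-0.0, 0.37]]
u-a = [[1.69, 3.29], [-0.19, -1.42]]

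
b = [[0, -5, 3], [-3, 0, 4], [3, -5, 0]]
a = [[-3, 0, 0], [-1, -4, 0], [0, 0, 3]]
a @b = [[0, 15, -9], [12, 5, -19], [9, -15, 0]]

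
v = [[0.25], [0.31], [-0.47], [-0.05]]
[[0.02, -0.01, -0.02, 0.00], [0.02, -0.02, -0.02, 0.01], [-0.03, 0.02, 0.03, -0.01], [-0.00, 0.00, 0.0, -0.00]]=v @ [[0.06,-0.05,-0.06,0.02]]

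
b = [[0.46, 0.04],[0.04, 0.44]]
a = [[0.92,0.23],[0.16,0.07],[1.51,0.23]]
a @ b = [[0.43,0.14], [0.08,0.04], [0.7,0.16]]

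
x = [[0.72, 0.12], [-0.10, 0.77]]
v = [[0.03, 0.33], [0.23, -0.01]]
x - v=[[0.69, -0.21], [-0.33, 0.78]]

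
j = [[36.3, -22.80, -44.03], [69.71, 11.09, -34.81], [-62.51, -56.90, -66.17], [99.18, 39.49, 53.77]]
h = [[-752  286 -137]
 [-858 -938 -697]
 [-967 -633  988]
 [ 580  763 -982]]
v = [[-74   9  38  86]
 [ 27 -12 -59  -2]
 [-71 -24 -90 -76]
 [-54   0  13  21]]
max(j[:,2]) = 53.77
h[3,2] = -982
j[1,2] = -34.81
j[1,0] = 69.71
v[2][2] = -90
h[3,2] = -982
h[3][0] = 580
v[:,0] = [-74, 27, -71, -54]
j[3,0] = 99.18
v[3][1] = 0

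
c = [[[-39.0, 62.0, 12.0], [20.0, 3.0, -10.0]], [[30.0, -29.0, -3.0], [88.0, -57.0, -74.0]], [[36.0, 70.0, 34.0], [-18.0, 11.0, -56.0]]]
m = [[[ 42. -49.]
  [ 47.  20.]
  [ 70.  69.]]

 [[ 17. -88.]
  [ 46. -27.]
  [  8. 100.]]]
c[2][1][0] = -18.0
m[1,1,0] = 46.0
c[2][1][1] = 11.0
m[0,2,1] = 69.0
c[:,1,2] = [-10.0, -74.0, -56.0]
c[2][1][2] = -56.0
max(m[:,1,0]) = 47.0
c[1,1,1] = -57.0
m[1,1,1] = -27.0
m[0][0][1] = -49.0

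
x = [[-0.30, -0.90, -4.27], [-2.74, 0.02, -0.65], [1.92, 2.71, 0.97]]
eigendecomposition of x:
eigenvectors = [[(-0.63+0j), -0.63-0.00j, -0.68+0.00j],[(-0.24-0.46j), -0.24+0.46j, 0.66+0.00j],[(-0.04+0.58j), -0.04-0.58j, (0.31+0j)]]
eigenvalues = [(-0.92+3.32j), (-0.92-3.32j), (2.53+0j)]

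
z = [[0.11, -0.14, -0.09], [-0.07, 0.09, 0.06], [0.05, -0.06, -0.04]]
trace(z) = 0.16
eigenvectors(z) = [[-0.79, 0.19, 0.73],[0.5, 0.63, 0.13],[-0.35, -0.75, 0.67]]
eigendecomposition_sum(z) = [[0.11, -0.14, -0.09],[-0.07, 0.09, 0.06],[0.05, -0.06, -0.04]] + [[-0.0, -0.0, 0.0], [-0.0, -0.00, 0.0], [0.00, 0.00, -0.0]] + [[0.0, 0.0, 0.00], [0.00, 0.0, 0.0], [0.0, 0.00, 0.0]]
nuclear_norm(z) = 0.26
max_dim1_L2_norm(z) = 0.2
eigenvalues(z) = [0.16, -0.0, 0.0]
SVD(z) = [[-0.79, 0.03, -0.62], [0.51, -0.53, -0.68], [-0.35, -0.85, 0.41]] @ diag([0.2531634468992788, 0.0023143224891298496, 0.0017067704861283596]) @ [[-0.55, 0.7, 0.46], [-0.83, -0.48, -0.28], [-0.02, 0.53, -0.85]]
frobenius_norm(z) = 0.25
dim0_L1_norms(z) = [0.23, 0.29, 0.19]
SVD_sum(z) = [[0.11,  -0.14,  -0.09],[-0.07,  0.09,  0.06],[0.05,  -0.06,  -0.04]] + [[-0.0, -0.00, -0.00], [0.0, 0.0, 0.00], [0.0, 0.00, 0.00]] + [[0.0, -0.00, 0.0], [0.00, -0.00, 0.0], [-0.00, 0.0, -0.0]]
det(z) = -0.00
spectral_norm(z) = 0.25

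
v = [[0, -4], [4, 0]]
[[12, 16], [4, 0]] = v @ [[1, 0], [-3, -4]]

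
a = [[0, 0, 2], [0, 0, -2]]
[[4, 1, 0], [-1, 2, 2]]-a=[[4, 1, -2], [-1, 2, 4]]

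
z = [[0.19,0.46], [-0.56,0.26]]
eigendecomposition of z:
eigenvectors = [[-0.05+0.67j, -0.05-0.67j], [(-0.74+0j), -0.74-0.00j]]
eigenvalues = [(0.22+0.51j), (0.22-0.51j)]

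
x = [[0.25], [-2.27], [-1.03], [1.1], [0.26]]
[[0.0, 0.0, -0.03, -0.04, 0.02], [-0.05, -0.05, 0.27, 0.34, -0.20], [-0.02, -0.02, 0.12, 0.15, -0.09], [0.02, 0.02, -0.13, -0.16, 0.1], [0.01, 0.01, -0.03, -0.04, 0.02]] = x@[[0.02, 0.02, -0.12, -0.15, 0.09]]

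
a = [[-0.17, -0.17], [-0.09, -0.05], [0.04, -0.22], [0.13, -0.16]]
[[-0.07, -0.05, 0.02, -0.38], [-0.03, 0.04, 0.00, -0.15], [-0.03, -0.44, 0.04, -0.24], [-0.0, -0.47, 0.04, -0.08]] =a @ [[0.24, -1.46, 0.07, 0.95],[0.2, 1.74, -0.17, 1.28]]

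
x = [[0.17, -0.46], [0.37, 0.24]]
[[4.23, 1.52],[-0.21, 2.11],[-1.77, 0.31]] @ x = [[1.28, -1.58], [0.74, 0.6], [-0.19, 0.89]]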